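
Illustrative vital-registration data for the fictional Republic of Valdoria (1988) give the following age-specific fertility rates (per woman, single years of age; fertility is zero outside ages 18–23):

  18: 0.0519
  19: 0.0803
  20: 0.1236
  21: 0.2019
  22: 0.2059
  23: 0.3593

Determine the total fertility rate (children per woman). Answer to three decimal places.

Sum of ASFRs = 0.0519 + 0.0803 + 0.1236 + 0.2019 + 0.2059 + 0.3593 = 1.0229
TFR = 1.0229

1.023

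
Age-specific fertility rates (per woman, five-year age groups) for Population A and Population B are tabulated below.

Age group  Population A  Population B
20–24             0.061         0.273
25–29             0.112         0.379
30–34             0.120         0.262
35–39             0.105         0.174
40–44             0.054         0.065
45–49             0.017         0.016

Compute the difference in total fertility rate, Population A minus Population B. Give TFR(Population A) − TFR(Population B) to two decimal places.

Population A:
  Sum of ASFRs = 0.061 + 0.112 + 0.120 + 0.105 + 0.054 + 0.017 = 0.469
  TFR = 5 × 0.469 = 2.345
Population B:
  Sum of ASFRs = 0.273 + 0.379 + 0.262 + 0.174 + 0.065 + 0.016 = 1.169
  TFR = 5 × 1.169 = 5.845
Difference = 2.345 − 5.845 = -3.5

-3.50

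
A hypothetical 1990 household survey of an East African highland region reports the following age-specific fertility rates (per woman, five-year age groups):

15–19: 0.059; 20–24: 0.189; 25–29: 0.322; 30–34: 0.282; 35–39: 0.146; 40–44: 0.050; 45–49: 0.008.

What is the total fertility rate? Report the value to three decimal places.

5.280

Sum of ASFRs = 0.059 + 0.189 + 0.322 + 0.282 + 0.146 + 0.050 + 0.008 = 1.056
TFR = 5 × 1.056 = 5.28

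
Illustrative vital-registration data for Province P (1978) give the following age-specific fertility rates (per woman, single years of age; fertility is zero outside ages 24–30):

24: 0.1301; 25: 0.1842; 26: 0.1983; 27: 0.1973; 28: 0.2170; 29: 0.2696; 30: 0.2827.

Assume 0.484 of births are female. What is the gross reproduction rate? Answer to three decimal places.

Proportion female at birth = 0.484.
Sum of ASFRs = 0.1301 + 0.1842 + 0.1983 + 0.1973 + 0.2170 + 0.2696 + 0.2827 = 1.4792
TFR = 1.4792
GRR = 0.484 × 1.4792 = 0.71593

0.716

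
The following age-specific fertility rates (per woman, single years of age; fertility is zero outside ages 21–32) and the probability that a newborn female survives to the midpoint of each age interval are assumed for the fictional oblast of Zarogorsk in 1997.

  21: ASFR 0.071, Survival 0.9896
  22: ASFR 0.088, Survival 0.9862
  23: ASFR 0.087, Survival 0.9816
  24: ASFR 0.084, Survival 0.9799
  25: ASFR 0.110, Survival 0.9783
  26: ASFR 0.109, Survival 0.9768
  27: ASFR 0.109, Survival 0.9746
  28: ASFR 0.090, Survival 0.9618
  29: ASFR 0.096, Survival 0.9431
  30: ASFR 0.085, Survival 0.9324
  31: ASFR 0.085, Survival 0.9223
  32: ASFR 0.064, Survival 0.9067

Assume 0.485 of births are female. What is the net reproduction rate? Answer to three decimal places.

Proportion female at birth = 0.485.
Per-age-group product (1 × ASFR × survival probability):
  21: 1 × 0.071 × 0.9896 = 0.07026
  22: 1 × 0.088 × 0.9862 = 0.08679
  23: 1 × 0.087 × 0.9816 = 0.08540
  24: 1 × 0.084 × 0.9799 = 0.08231
  25: 1 × 0.110 × 0.9783 = 0.10761
  26: 1 × 0.109 × 0.9768 = 0.10647
  27: 1 × 0.109 × 0.9746 = 0.10623
  28: 1 × 0.090 × 0.9618 = 0.08656
  29: 1 × 0.096 × 0.9431 = 0.09054
  30: 1 × 0.085 × 0.9324 = 0.07925
  31: 1 × 0.085 × 0.9223 = 0.07840
  32: 1 × 0.064 × 0.9067 = 0.05803
Sum = 1.03785
NRR = 0.485 × 1.03785 = 0.50336
NRR < 1, so the cohort does not fully replace itself.

0.503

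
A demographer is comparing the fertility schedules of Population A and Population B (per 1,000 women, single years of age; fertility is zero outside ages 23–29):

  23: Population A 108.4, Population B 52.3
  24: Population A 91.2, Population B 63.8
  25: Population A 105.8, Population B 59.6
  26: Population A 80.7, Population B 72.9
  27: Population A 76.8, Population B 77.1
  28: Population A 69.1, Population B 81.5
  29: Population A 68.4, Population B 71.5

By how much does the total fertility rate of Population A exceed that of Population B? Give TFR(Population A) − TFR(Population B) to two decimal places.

Population A:
  Sum of ASFRs = 108.4 + 91.2 + 105.8 + 80.7 + 76.8 + 69.1 + 68.4 = 600.4
  TFR = 600.4 / 1000 = 0.6004
Population B:
  Sum of ASFRs = 52.3 + 63.8 + 59.6 + 72.9 + 77.1 + 81.5 + 71.5 = 478.7
  TFR = 478.7 / 1000 = 0.4787
Difference = 0.6004 − 0.4787 = 0.1217

0.12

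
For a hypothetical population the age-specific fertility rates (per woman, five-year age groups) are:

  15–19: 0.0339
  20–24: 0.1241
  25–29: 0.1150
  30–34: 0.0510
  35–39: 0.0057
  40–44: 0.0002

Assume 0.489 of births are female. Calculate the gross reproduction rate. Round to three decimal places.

0.807

Proportion female at birth = 0.489.
Sum of ASFRs = 0.0339 + 0.1241 + 0.1150 + 0.0510 + 0.0057 + 0.0002 = 0.3299
TFR = 5 × 0.3299 = 1.6495
GRR = 0.489 × 1.6495 = 0.80661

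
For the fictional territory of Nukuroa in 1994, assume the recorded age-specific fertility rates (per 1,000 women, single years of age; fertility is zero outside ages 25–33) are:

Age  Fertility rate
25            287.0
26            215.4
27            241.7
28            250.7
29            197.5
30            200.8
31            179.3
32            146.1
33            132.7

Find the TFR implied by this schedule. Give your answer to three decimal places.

Sum of ASFRs = 287.0 + 215.4 + 241.7 + 250.7 + 197.5 + 200.8 + 179.3 + 146.1 + 132.7 = 1851.2
TFR = 1851.2 / 1000 = 1.8512

1.851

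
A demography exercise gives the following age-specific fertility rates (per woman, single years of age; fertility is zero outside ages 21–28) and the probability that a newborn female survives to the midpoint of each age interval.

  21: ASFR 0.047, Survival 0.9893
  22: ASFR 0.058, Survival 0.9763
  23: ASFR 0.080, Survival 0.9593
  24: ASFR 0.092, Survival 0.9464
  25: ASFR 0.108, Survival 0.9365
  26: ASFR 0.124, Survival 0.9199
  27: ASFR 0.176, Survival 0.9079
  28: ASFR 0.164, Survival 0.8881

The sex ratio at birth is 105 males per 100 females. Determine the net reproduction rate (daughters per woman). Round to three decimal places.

0.384

Proportion female at birth = 100 / (100 + 105) = 0.48780.
Per-age-group product (1 × ASFR × survival probability):
  21: 1 × 0.047 × 0.9893 = 0.04650
  22: 1 × 0.058 × 0.9763 = 0.05663
  23: 1 × 0.080 × 0.9593 = 0.07674
  24: 1 × 0.092 × 0.9464 = 0.08707
  25: 1 × 0.108 × 0.9365 = 0.10114
  26: 1 × 0.124 × 0.9199 = 0.11407
  27: 1 × 0.176 × 0.9079 = 0.15979
  28: 1 × 0.164 × 0.8881 = 0.14565
Sum = 0.78759
NRR = 0.48780 × 0.78759 = 0.38419
With NRR below 1 the population is below replacement fertility.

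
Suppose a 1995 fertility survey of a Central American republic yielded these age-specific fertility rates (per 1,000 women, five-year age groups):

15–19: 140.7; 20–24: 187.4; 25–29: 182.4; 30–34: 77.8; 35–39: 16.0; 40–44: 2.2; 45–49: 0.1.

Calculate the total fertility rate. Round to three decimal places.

3.033

Sum of ASFRs = 140.7 + 187.4 + 182.4 + 77.8 + 16.0 + 2.2 + 0.1 = 606.6
TFR = 5 × 606.6 / 1000 = 3.033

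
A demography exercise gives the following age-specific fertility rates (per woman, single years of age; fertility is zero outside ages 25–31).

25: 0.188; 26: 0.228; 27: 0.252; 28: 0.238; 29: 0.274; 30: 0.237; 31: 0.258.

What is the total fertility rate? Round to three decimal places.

1.675

Sum of ASFRs = 0.188 + 0.228 + 0.252 + 0.238 + 0.274 + 0.237 + 0.258 = 1.675
TFR = 1.675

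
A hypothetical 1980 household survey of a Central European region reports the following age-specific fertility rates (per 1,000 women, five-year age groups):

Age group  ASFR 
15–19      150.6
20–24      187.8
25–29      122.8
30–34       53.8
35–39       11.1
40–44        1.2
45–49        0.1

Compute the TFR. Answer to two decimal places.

Sum of ASFRs = 150.6 + 187.8 + 122.8 + 53.8 + 11.1 + 1.2 + 0.1 = 527.4
TFR = 5 × 527.4 / 1000 = 2.637

2.64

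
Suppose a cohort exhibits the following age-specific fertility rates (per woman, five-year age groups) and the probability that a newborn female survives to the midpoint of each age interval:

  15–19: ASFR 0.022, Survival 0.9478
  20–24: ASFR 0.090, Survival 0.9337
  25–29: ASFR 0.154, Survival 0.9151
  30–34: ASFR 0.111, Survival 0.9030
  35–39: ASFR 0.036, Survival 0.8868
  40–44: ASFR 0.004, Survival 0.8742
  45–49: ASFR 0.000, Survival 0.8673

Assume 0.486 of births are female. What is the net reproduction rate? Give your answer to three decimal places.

0.927

Proportion female at birth = 0.486.
Survival-weighted fertility by age (5·fₓ·Sₓ):
  15–19: 5 × 0.022 × 0.9478 = 0.10426
  20–24: 5 × 0.090 × 0.9337 = 0.42017
  25–29: 5 × 0.154 × 0.9151 = 0.70463
  30–34: 5 × 0.111 × 0.9030 = 0.50117
  35–39: 5 × 0.036 × 0.8868 = 0.15962
  40–44: 5 × 0.004 × 0.8742 = 0.01748
  45–49: 5 × 0.000 × 0.8673 = 0.00000
Sum = 1.90733
NRR = 0.486 × 1.90733 = 0.92696
An NRR under 1 implies long-run decline under these rates.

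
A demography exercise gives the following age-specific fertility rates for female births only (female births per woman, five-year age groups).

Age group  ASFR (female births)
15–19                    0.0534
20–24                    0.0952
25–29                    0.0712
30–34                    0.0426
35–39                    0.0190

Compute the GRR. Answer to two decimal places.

1.41

Sum of female ASFRs = 0.0534 + 0.0952 + 0.0712 + 0.0426 + 0.0190 = 0.2814
GRR = 5 × 0.2814 = 1.407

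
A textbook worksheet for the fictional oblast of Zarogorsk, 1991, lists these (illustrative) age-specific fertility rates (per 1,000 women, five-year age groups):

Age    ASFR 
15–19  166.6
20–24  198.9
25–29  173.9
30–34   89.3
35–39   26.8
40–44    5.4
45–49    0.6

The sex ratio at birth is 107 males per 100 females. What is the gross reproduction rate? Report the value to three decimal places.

Proportion female at birth = 100 / (100 + 107) = 0.48309.
Sum of ASFRs = 166.6 + 198.9 + 173.9 + 89.3 + 26.8 + 5.4 + 0.6 = 661.5
TFR = 5 × 661.5 / 1000 = 3.3075
GRR = 0.48309 × 3.3075 = 1.59782

1.598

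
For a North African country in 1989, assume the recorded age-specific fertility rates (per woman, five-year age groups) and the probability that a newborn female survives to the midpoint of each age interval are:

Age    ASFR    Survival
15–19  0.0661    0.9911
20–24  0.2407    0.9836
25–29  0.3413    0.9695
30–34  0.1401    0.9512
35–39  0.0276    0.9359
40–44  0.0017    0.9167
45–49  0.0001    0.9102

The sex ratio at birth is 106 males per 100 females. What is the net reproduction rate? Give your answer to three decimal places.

1.927

Proportion female at birth = 100 / (100 + 106) = 0.48544.
Weighting each age-specific rate by interval width and survival:
  15–19: 5 × 0.0661 × 0.9911 = 0.32756
  20–24: 5 × 0.2407 × 0.9836 = 1.18376
  25–29: 5 × 0.3413 × 0.9695 = 1.65445
  30–34: 5 × 0.1401 × 0.9512 = 0.66632
  35–39: 5 × 0.0276 × 0.9359 = 0.12915
  40–44: 5 × 0.0017 × 0.9167 = 0.00779
  45–49: 5 × 0.0001 × 0.9102 = 0.00046
Sum = 3.96949
NRR = 0.48544 × 3.96949 = 1.92695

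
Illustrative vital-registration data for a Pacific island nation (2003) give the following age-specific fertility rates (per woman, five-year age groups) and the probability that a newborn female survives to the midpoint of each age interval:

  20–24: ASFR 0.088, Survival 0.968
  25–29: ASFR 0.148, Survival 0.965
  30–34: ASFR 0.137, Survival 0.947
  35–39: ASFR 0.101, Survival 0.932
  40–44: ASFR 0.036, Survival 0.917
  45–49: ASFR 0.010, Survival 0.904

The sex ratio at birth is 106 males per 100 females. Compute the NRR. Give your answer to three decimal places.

1.199

Proportion female at birth = 100 / (100 + 106) = 0.48544.
Survival-weighted fertility by age (5·fₓ·Sₓ):
  20–24: 5 × 0.088 × 0.968 = 0.42592
  25–29: 5 × 0.148 × 0.965 = 0.71410
  30–34: 5 × 0.137 × 0.947 = 0.64870
  35–39: 5 × 0.101 × 0.932 = 0.47066
  40–44: 5 × 0.036 × 0.917 = 0.16506
  45–49: 5 × 0.010 × 0.904 = 0.04520
Sum = 2.46964
NRR = 0.48544 × 2.46964 = 1.19886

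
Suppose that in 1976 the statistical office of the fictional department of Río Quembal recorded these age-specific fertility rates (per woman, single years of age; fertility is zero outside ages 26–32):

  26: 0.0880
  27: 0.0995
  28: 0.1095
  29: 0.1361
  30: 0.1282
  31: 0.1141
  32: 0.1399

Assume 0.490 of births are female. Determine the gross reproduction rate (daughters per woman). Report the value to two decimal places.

Proportion female at birth = 0.490.
Sum of ASFRs = 0.0880 + 0.0995 + 0.1095 + 0.1361 + 0.1282 + 0.1141 + 0.1399 = 0.8153
TFR = 0.8153
GRR = 0.490 × 0.8153 = 0.39950

0.40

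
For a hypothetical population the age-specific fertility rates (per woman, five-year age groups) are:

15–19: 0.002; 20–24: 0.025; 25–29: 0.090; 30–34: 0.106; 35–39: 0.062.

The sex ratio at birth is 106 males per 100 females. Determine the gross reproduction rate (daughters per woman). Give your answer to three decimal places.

Proportion female at birth = 100 / (100 + 106) = 0.48544.
Sum of ASFRs = 0.002 + 0.025 + 0.090 + 0.106 + 0.062 = 0.285
TFR = 5 × 0.285 = 1.425
GRR = 0.48544 × 1.425 = 0.69175

0.692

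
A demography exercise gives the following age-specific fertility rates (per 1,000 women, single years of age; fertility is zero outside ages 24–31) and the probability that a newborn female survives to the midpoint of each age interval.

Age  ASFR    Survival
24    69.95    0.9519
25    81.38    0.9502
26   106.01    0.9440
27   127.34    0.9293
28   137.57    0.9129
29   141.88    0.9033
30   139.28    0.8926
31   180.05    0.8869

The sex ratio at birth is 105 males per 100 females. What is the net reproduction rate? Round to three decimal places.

Proportion female at birth = 100 / (100 + 105) = 0.48780.
Survival-weighted fertility by age (1·fₓ·Sₓ):
  24: 1 × 69.95/1000 × 0.9519 = 0.06659
  25: 1 × 81.38/1000 × 0.9502 = 0.07733
  26: 1 × 106.01/1000 × 0.9440 = 0.10007
  27: 1 × 127.34/1000 × 0.9293 = 0.11834
  28: 1 × 137.57/1000 × 0.9129 = 0.12559
  29: 1 × 141.88/1000 × 0.9033 = 0.12816
  30: 1 × 139.28/1000 × 0.8926 = 0.12432
  31: 1 × 180.05/1000 × 0.8869 = 0.15969
Sum = 0.90009
NRR = 0.48780 × 0.90009 = 0.43906
NRR < 1, so the cohort does not fully replace itself.

0.439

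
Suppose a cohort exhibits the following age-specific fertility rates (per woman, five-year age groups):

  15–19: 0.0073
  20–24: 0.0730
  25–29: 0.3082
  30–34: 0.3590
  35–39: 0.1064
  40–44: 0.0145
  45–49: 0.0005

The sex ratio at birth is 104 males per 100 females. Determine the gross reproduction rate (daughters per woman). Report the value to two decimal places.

Proportion female at birth = 100 / (100 + 104) = 0.49020.
Sum of ASFRs = 0.0073 + 0.0730 + 0.3082 + 0.3590 + 0.1064 + 0.0145 + 0.0005 = 0.8689
TFR = 5 × 0.8689 = 4.3445
GRR = 0.49020 × 4.3445 = 2.12967

2.13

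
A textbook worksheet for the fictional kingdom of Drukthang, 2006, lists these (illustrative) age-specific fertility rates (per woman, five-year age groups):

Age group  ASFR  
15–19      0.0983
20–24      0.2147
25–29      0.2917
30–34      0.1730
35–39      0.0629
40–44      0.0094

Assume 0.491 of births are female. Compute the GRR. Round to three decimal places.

Proportion female at birth = 0.491.
Sum of ASFRs = 0.0983 + 0.2147 + 0.2917 + 0.1730 + 0.0629 + 0.0094 = 0.8500
TFR = 5 × 0.8500 = 4.25
GRR = 0.491 × 4.25 = 2.08675

2.087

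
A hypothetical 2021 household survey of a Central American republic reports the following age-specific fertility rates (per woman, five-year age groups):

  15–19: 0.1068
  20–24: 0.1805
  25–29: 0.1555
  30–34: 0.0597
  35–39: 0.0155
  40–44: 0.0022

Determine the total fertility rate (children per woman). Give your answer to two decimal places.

2.60

Sum of ASFRs = 0.1068 + 0.1805 + 0.1555 + 0.0597 + 0.0155 + 0.0022 = 0.5202
TFR = 5 × 0.5202 = 2.601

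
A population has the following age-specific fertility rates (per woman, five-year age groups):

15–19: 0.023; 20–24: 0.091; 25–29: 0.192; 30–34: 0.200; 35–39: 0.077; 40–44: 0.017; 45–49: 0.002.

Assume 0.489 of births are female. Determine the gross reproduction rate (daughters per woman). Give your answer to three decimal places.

Proportion female at birth = 0.489.
Sum of ASFRs = 0.023 + 0.091 + 0.192 + 0.200 + 0.077 + 0.017 + 0.002 = 0.602
TFR = 5 × 0.602 = 3.01
GRR = 0.489 × 3.01 = 1.47189

1.472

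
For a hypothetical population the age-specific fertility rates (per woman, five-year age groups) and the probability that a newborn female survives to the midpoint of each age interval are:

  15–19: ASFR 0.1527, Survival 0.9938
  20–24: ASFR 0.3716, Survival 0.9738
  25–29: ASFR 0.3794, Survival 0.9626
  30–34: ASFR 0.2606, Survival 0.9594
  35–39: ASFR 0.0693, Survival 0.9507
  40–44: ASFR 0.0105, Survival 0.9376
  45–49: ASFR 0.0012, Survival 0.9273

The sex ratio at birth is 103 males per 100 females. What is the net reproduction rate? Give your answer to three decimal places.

2.970

Proportion female at birth = 100 / (100 + 103) = 0.49261.
Weighting each age-specific rate by interval width and survival:
  15–19: 5 × 0.1527 × 0.9938 = 0.75877
  20–24: 5 × 0.3716 × 0.9738 = 1.80932
  25–29: 5 × 0.3794 × 0.9626 = 1.82605
  30–34: 5 × 0.2606 × 0.9594 = 1.25010
  35–39: 5 × 0.0693 × 0.9507 = 0.32942
  40–44: 5 × 0.0105 × 0.9376 = 0.04922
  45–49: 5 × 0.0012 × 0.9273 = 0.00556
Sum = 6.02844
NRR = 0.49261 × 6.02844 = 2.96967
With NRR above 1 the population is above replacement fertility.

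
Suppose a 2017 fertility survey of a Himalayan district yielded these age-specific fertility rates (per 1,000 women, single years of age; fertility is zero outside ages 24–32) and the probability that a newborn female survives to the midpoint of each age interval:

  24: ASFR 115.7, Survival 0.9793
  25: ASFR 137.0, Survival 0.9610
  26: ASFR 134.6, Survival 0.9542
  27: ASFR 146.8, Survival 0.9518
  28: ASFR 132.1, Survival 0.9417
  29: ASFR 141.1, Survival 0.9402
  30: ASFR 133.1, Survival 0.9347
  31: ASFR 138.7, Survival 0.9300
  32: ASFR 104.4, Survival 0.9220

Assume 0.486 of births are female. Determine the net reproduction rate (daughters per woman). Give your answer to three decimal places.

0.544

Proportion female at birth = 0.486.
Weighting each age-specific rate by interval width and survival:
  24: 1 × 115.7/1000 × 0.9793 = 0.11331
  25: 1 × 137.0/1000 × 0.9610 = 0.13166
  26: 1 × 134.6/1000 × 0.9542 = 0.12844
  27: 1 × 146.8/1000 × 0.9518 = 0.13972
  28: 1 × 132.1/1000 × 0.9417 = 0.12440
  29: 1 × 141.1/1000 × 0.9402 = 0.13266
  30: 1 × 133.1/1000 × 0.9347 = 0.12441
  31: 1 × 138.7/1000 × 0.9300 = 0.12899
  32: 1 × 104.4/1000 × 0.9220 = 0.09626
Sum = 1.11985
NRR = 0.486 × 1.11985 = 0.54425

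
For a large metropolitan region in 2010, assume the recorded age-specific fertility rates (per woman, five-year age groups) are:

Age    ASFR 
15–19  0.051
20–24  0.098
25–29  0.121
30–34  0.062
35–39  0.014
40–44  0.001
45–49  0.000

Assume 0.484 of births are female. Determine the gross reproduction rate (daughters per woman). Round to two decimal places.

Proportion female at birth = 0.484.
Sum of ASFRs = 0.051 + 0.098 + 0.121 + 0.062 + 0.014 + 0.001 + 0.000 = 0.347
TFR = 5 × 0.347 = 1.735
GRR = 0.484 × 1.735 = 0.83974

0.84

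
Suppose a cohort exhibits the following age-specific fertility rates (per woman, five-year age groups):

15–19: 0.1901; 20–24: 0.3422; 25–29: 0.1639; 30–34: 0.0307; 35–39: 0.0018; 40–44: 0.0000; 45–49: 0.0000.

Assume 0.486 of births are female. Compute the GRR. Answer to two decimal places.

Proportion female at birth = 0.486.
Sum of ASFRs = 0.1901 + 0.3422 + 0.1639 + 0.0307 + 0.0018 + 0.0000 + 0.0000 = 0.7287
TFR = 5 × 0.7287 = 3.6435
GRR = 0.486 × 3.6435 = 1.77074

1.77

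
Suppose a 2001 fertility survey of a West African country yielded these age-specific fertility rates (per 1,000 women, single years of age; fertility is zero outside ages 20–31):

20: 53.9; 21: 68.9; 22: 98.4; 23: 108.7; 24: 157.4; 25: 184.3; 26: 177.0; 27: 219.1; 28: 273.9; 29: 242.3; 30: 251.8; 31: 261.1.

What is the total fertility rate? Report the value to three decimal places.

Sum of ASFRs = 53.9 + 68.9 + 98.4 + 108.7 + 157.4 + 184.3 + 177.0 + 219.1 + 273.9 + 242.3 + 251.8 + 261.1 = 2096.8
TFR = 2096.8 / 1000 = 2.0968

2.097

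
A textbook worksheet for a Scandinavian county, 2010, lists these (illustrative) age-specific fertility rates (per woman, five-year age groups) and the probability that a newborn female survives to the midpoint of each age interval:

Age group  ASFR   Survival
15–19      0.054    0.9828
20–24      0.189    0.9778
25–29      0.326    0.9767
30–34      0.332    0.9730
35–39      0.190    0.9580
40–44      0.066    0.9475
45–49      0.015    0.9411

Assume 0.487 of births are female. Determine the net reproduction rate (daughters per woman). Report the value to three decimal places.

2.771

Proportion female at birth = 0.487.
Per-age-group product (5 × ASFR × survival probability):
  15–19: 5 × 0.054 × 0.9828 = 0.26536
  20–24: 5 × 0.189 × 0.9778 = 0.92402
  25–29: 5 × 0.326 × 0.9767 = 1.59202
  30–34: 5 × 0.332 × 0.9730 = 1.61518
  35–39: 5 × 0.190 × 0.9580 = 0.91010
  40–44: 5 × 0.066 × 0.9475 = 0.31268
  45–49: 5 × 0.015 × 0.9411 = 0.07058
Sum = 5.68994
NRR = 0.487 × 5.68994 = 2.77100
With NRR above 1 the population is above replacement fertility.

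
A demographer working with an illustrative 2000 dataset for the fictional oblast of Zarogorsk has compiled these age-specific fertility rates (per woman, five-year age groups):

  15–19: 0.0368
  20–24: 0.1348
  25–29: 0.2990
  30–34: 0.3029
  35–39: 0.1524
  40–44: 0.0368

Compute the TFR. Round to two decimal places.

4.81

Sum of ASFRs = 0.0368 + 0.1348 + 0.2990 + 0.3029 + 0.1524 + 0.0368 = 0.9627
TFR = 5 × 0.9627 = 4.8135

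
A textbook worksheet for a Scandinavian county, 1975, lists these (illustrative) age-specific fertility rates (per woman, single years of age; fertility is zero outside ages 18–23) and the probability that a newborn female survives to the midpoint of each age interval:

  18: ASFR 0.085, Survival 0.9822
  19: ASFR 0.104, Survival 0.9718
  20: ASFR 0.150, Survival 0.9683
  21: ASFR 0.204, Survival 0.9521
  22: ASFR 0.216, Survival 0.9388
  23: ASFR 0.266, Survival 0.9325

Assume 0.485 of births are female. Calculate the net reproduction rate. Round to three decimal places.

0.473

Proportion female at birth = 0.485.
Each age group contributes 1 × ASFR × survival:
  18: 1 × 0.085 × 0.9822 = 0.08349
  19: 1 × 0.104 × 0.9718 = 0.10107
  20: 1 × 0.150 × 0.9683 = 0.14525
  21: 1 × 0.204 × 0.9521 = 0.19423
  22: 1 × 0.216 × 0.9388 = 0.20278
  23: 1 × 0.266 × 0.9325 = 0.24805
Sum = 0.97487
NRR = 0.485 × 0.97487 = 0.47281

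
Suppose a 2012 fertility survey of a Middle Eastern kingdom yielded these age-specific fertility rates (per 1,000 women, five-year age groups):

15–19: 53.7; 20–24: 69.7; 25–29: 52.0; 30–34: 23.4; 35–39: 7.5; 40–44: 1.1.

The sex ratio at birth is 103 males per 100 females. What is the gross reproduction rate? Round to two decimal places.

0.51

Proportion female at birth = 100 / (100 + 103) = 0.49261.
Sum of ASFRs = 53.7 + 69.7 + 52.0 + 23.4 + 7.5 + 1.1 = 207.4
TFR = 5 × 207.4 / 1000 = 1.037
GRR = 0.49261 × 1.037 = 0.51084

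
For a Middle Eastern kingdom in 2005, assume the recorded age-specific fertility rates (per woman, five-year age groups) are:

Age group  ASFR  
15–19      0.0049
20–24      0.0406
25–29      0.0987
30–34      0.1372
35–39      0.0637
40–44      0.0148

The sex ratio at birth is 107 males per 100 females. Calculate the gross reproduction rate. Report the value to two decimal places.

0.87

Proportion female at birth = 100 / (100 + 107) = 0.48309.
Sum of ASFRs = 0.0049 + 0.0406 + 0.0987 + 0.1372 + 0.0637 + 0.0148 = 0.3599
TFR = 5 × 0.3599 = 1.7995
GRR = 0.48309 × 1.7995 = 0.86932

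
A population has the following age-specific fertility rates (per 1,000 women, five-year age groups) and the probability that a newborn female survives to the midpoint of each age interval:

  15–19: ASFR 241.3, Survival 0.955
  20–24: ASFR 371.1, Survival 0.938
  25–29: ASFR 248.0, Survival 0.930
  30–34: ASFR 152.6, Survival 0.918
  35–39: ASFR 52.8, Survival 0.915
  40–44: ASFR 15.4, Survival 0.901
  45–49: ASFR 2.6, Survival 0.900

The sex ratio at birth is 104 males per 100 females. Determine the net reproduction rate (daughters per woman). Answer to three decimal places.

2.485

Proportion female at birth = 100 / (100 + 104) = 0.49020.
Each age group contributes 5 × ASFR × survival:
  15–19: 5 × 241.3/1000 × 0.955 = 1.15221
  20–24: 5 × 371.1/1000 × 0.938 = 1.74046
  25–29: 5 × 248.0/1000 × 0.930 = 1.15320
  30–34: 5 × 152.6/1000 × 0.918 = 0.70043
  35–39: 5 × 52.8/1000 × 0.915 = 0.24156
  40–44: 5 × 15.4/1000 × 0.901 = 0.06938
  45–49: 5 × 2.6/1000 × 0.900 = 0.01170
Sum = 5.06894
NRR = 0.49020 × 5.06894 = 2.48479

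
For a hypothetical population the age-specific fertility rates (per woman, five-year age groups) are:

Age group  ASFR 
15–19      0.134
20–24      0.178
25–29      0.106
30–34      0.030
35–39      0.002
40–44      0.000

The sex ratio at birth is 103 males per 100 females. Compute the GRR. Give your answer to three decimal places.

1.108

Proportion female at birth = 100 / (100 + 103) = 0.49261.
Sum of ASFRs = 0.134 + 0.178 + 0.106 + 0.030 + 0.002 + 0.000 = 0.450
TFR = 5 × 0.450 = 2.25
GRR = 0.49261 × 2.25 = 1.10837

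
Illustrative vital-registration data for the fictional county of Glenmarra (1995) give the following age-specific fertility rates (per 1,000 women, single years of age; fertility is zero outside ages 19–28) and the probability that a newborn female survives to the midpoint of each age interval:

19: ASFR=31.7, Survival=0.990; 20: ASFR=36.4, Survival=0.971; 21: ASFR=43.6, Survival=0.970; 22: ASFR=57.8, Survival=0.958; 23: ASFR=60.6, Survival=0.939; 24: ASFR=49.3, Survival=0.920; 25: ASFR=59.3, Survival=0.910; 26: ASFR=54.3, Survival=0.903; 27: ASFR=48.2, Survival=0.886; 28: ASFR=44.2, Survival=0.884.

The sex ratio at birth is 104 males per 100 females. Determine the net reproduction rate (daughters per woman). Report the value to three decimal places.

Proportion female at birth = 100 / (100 + 104) = 0.49020.
Weighting each age-specific rate by interval width and survival:
  19: 1 × 31.7/1000 × 0.990 = 0.03138
  20: 1 × 36.4/1000 × 0.971 = 0.03534
  21: 1 × 43.6/1000 × 0.970 = 0.04229
  22: 1 × 57.8/1000 × 0.958 = 0.05537
  23: 1 × 60.6/1000 × 0.939 = 0.05690
  24: 1 × 49.3/1000 × 0.920 = 0.04536
  25: 1 × 59.3/1000 × 0.910 = 0.05396
  26: 1 × 54.3/1000 × 0.903 = 0.04903
  27: 1 × 48.2/1000 × 0.886 = 0.04271
  28: 1 × 44.2/1000 × 0.884 = 0.03907
Sum = 0.45141
NRR = 0.49020 × 0.45141 = 0.22128

0.221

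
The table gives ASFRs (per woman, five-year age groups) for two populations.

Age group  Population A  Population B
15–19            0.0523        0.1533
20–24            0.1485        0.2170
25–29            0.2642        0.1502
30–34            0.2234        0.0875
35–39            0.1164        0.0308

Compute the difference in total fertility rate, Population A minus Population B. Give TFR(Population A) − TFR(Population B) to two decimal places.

0.83

Population A:
  Sum of ASFRs = 0.0523 + 0.1485 + 0.2642 + 0.2234 + 0.1164 = 0.8048
  TFR = 5 × 0.8048 = 4.024
Population B:
  Sum of ASFRs = 0.1533 + 0.2170 + 0.1502 + 0.0875 + 0.0308 = 0.6388
  TFR = 5 × 0.6388 = 3.194
Difference = 4.024 − 3.194 = 0.83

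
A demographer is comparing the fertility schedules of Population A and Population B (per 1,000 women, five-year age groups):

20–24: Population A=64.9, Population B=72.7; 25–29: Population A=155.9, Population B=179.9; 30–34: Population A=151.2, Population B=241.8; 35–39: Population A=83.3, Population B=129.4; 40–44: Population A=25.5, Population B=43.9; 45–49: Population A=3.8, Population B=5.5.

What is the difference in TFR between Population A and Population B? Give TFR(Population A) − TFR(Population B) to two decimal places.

-0.94

Population A:
  Sum of ASFRs = 64.9 + 155.9 + 151.2 + 83.3 + 25.5 + 3.8 = 484.6
  TFR = 5 × 484.6 / 1000 = 2.423
Population B:
  Sum of ASFRs = 72.7 + 179.9 + 241.8 + 129.4 + 43.9 + 5.5 = 673.2
  TFR = 5 × 673.2 / 1000 = 3.366
Difference = 2.423 − 3.366 = -0.943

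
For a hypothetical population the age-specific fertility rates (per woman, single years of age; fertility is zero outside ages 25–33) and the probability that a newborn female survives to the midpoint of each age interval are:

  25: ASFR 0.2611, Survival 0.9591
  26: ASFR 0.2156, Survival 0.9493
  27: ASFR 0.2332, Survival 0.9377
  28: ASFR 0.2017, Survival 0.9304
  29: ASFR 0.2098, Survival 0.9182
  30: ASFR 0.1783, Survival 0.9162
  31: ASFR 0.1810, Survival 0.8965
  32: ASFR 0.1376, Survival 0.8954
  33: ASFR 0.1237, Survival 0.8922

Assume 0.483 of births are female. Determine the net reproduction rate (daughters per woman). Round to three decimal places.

0.779

Proportion female at birth = 0.483.
Each age group contributes 1 × ASFR × survival:
  25: 1 × 0.2611 × 0.9591 = 0.25042
  26: 1 × 0.2156 × 0.9493 = 0.20467
  27: 1 × 0.2332 × 0.9377 = 0.21867
  28: 1 × 0.2017 × 0.9304 = 0.18766
  29: 1 × 0.2098 × 0.9182 = 0.19264
  30: 1 × 0.1783 × 0.9162 = 0.16336
  31: 1 × 0.1810 × 0.8965 = 0.16227
  32: 1 × 0.1376 × 0.8954 = 0.12321
  33: 1 × 0.1237 × 0.8922 = 0.11037
Sum = 1.61327
NRR = 0.483 × 1.61327 = 0.77921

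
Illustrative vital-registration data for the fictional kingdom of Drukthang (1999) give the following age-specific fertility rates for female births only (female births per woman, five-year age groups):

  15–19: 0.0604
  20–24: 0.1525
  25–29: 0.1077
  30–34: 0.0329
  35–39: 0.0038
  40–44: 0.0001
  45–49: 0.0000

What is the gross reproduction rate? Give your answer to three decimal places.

Sum of female ASFRs = 0.0604 + 0.1525 + 0.1077 + 0.0329 + 0.0038 + 0.0001 + 0.0000 = 0.3574
GRR = 5 × 0.3574 = 1.787

1.787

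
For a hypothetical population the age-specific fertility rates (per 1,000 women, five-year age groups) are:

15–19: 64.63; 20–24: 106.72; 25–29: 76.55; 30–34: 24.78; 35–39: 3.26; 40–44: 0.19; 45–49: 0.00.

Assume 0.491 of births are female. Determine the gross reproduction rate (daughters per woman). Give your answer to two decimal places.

0.68

Proportion female at birth = 0.491.
Sum of ASFRs = 64.63 + 106.72 + 76.55 + 24.78 + 3.26 + 0.19 + 0.00 = 276.13
TFR = 5 × 276.13 / 1000 = 1.38065
GRR = 0.491 × 1.38065 = 0.67790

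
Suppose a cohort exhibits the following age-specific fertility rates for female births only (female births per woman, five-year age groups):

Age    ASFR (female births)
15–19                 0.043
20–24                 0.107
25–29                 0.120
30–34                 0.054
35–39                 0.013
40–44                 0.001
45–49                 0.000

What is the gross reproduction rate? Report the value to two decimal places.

Sum of female ASFRs = 0.043 + 0.107 + 0.120 + 0.054 + 0.013 + 0.001 + 0.000 = 0.338
GRR = 5 × 0.338 = 1.69

1.69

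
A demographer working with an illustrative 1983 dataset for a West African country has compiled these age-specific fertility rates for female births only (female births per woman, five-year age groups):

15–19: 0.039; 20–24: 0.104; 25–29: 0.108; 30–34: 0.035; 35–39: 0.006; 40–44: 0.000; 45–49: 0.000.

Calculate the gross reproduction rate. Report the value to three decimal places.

1.460

Sum of female ASFRs = 0.039 + 0.104 + 0.108 + 0.035 + 0.006 + 0.000 + 0.000 = 0.292
GRR = 5 × 0.292 = 1.46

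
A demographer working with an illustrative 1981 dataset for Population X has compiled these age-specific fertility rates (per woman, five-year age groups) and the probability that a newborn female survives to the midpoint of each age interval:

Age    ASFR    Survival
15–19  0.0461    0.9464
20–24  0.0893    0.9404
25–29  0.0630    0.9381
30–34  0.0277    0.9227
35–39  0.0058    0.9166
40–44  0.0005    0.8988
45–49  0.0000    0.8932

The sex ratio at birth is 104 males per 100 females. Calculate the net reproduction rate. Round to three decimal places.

0.534

Proportion female at birth = 100 / (100 + 104) = 0.49020.
Weighting each age-specific rate by interval width and survival:
  15–19: 5 × 0.0461 × 0.9464 = 0.21815
  20–24: 5 × 0.0893 × 0.9404 = 0.41989
  25–29: 5 × 0.0630 × 0.9381 = 0.29550
  30–34: 5 × 0.0277 × 0.9227 = 0.12779
  35–39: 5 × 0.0058 × 0.9166 = 0.02658
  40–44: 5 × 0.0005 × 0.8988 = 0.00225
  45–49: 5 × 0.0000 × 0.8932 = 0.00000
Sum = 1.09016
NRR = 0.49020 × 1.09016 = 0.53440
With NRR below 1 the population is below replacement fertility.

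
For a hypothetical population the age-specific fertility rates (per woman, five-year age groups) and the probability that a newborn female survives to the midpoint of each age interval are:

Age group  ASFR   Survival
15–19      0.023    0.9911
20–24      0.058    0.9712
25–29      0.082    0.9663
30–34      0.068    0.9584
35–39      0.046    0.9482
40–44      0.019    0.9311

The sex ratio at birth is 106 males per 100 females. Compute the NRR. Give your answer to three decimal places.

0.691

Proportion female at birth = 100 / (100 + 106) = 0.48544.
Per-age-group product (5 × ASFR × survival probability):
  15–19: 5 × 0.023 × 0.9911 = 0.11398
  20–24: 5 × 0.058 × 0.9712 = 0.28165
  25–29: 5 × 0.082 × 0.9663 = 0.39618
  30–34: 5 × 0.068 × 0.9584 = 0.32586
  35–39: 5 × 0.046 × 0.9482 = 0.21809
  40–44: 5 × 0.019 × 0.9311 = 0.08845
Sum = 1.42421
NRR = 0.48544 × 1.42421 = 0.69137
NRR < 1, so the cohort does not fully replace itself.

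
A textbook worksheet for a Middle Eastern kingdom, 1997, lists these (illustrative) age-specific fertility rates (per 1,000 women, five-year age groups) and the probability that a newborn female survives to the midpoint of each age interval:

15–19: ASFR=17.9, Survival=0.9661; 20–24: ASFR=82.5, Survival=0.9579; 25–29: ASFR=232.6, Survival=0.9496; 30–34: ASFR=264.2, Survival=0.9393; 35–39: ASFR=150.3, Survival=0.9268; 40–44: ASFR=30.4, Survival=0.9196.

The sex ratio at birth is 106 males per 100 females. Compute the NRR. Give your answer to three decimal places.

1.778

Proportion female at birth = 100 / (100 + 106) = 0.48544.
Survival-weighted fertility by age (5·fₓ·Sₓ):
  15–19: 5 × 17.9/1000 × 0.9661 = 0.08647
  20–24: 5 × 82.5/1000 × 0.9579 = 0.39513
  25–29: 5 × 232.6/1000 × 0.9496 = 1.10438
  30–34: 5 × 264.2/1000 × 0.9393 = 1.24082
  35–39: 5 × 150.3/1000 × 0.9268 = 0.69649
  40–44: 5 × 30.4/1000 × 0.9196 = 0.13978
Sum = 3.66307
NRR = 0.48544 × 3.66307 = 1.77820
With NRR above 1 the population is above replacement fertility.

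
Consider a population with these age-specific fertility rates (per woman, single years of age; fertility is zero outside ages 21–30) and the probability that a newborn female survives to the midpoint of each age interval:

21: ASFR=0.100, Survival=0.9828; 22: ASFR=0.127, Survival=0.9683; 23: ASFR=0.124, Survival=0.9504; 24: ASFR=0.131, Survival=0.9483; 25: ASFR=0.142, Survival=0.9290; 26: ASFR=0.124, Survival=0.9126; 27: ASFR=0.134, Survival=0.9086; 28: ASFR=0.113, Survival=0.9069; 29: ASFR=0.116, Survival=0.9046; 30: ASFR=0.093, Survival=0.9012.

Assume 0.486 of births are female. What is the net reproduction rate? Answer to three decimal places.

0.545

Proportion female at birth = 0.486.
Weighting each age-specific rate by interval width and survival:
  21: 1 × 0.100 × 0.9828 = 0.09828
  22: 1 × 0.127 × 0.9683 = 0.12297
  23: 1 × 0.124 × 0.9504 = 0.11785
  24: 1 × 0.131 × 0.9483 = 0.12423
  25: 1 × 0.142 × 0.9290 = 0.13192
  26: 1 × 0.124 × 0.9126 = 0.11316
  27: 1 × 0.134 × 0.9086 = 0.12175
  28: 1 × 0.113 × 0.9069 = 0.10248
  29: 1 × 0.116 × 0.9046 = 0.10493
  30: 1 × 0.093 × 0.9012 = 0.08381
Sum = 1.12138
NRR = 0.486 × 1.12138 = 0.54499
NRR < 1, so the cohort does not fully replace itself.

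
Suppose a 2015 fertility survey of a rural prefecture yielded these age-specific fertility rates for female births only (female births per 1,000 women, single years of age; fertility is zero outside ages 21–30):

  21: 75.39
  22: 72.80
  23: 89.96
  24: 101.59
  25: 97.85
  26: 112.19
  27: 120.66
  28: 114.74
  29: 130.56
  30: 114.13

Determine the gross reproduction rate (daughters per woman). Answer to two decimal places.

1.03

Sum of female ASFRs = 75.39 + 72.80 + 89.96 + 101.59 + 97.85 + 112.19 + 120.66 + 114.74 + 130.56 + 114.13 = 1029.87
GRR = 1029.87 / 1000 = 1.02987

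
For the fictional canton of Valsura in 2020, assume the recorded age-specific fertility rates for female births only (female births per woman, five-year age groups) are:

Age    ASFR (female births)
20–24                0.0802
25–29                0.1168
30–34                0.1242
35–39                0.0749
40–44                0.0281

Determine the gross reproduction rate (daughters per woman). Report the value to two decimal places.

Sum of female ASFRs = 0.0802 + 0.1168 + 0.1242 + 0.0749 + 0.0281 = 0.4242
GRR = 5 × 0.4242 = 2.121

2.12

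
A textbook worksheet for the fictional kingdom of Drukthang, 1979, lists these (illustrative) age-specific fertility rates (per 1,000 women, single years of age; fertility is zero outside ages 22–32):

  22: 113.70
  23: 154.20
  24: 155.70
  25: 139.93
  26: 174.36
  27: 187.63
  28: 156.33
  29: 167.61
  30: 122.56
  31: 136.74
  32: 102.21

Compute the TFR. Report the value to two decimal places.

Sum of ASFRs = 113.70 + 154.20 + 155.70 + 139.93 + 174.36 + 187.63 + 156.33 + 167.61 + 122.56 + 136.74 + 102.21 = 1610.97
TFR = 1610.97 / 1000 = 1.61097

1.61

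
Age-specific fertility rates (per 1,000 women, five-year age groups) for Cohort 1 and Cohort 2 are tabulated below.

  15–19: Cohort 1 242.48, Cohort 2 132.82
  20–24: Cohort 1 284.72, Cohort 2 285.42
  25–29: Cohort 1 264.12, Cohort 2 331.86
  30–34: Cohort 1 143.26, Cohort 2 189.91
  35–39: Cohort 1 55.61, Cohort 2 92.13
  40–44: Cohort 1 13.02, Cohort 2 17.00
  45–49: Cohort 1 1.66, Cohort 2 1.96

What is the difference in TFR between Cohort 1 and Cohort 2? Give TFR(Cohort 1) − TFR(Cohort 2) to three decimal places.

Cohort 1:
  Sum of ASFRs = 242.48 + 284.72 + 264.12 + 143.26 + 55.61 + 13.02 + 1.66 = 1004.87
  TFR = 5 × 1004.87 / 1000 = 5.02435
Cohort 2:
  Sum of ASFRs = 132.82 + 285.42 + 331.86 + 189.91 + 92.13 + 17.00 + 1.96 = 1051.10
  TFR = 5 × 1051.10 / 1000 = 5.2555
Difference = 5.02435 − 5.2555 = -0.23115

-0.231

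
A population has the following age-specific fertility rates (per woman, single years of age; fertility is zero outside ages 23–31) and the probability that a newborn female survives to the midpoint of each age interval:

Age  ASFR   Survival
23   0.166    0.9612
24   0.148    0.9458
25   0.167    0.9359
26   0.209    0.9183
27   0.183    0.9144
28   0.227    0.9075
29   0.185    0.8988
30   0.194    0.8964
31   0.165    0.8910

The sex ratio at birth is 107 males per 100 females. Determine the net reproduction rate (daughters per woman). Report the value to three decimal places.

Proportion female at birth = 100 / (100 + 107) = 0.48309.
Per-age-group product (1 × ASFR × survival probability):
  23: 1 × 0.166 × 0.9612 = 0.15956
  24: 1 × 0.148 × 0.9458 = 0.13998
  25: 1 × 0.167 × 0.9359 = 0.15630
  26: 1 × 0.209 × 0.9183 = 0.19192
  27: 1 × 0.183 × 0.9144 = 0.16734
  28: 1 × 0.227 × 0.9075 = 0.20600
  29: 1 × 0.185 × 0.8988 = 0.16628
  30: 1 × 0.194 × 0.8964 = 0.17390
  31: 1 × 0.165 × 0.8910 = 0.14702
Sum = 1.50830
NRR = 0.48309 × 1.50830 = 0.72864
An NRR under 1 implies long-run decline under these rates.

0.729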